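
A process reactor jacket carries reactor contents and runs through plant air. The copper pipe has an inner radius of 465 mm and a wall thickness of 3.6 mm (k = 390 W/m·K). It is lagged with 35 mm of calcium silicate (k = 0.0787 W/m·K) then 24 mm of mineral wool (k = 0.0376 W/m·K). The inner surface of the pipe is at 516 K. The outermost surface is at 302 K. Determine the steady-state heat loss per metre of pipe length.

Radial resistances (cylindrical: R_cond = ln(r_o/r_i)/(2πkL), R_conv = 1/(h·2πrL)):
R_copper pipe wall = ln(468.6/465)/(2π×390×1) = 3.147×10^-6 K/W
R_calcium silicate = ln(503.6/468.6)/(2π×0.0787×1) = 0.1457 K/W
R_mineral wool = ln(527.6/503.6)/(2π×0.0376×1) = 0.1971 K/W
R_total = 0.3427 K/W
Q = ΔT/R_total = 214/0.3427

q′ ≈ 624 W/m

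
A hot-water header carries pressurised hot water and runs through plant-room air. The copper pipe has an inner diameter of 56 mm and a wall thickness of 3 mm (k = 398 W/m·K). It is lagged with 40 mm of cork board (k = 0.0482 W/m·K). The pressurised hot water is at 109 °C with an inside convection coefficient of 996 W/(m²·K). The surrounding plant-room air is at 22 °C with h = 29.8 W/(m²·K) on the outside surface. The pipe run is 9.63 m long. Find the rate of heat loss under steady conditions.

Q ≈ 297 W

Treating each annulus and film as a series resistance:
R_inner film = 1/(h_i·2πr₁L) = 1/(996×2π×0.028×9.63) = 5.926×10^-4 K/W
R_copper pipe wall = ln(31/28)/(2π×398×9.63) = 4.227×10^-6 K/W
R_cork board = ln(71/31)/(2π×0.0482×9.63) = 0.2841 K/W
R_outer film = 1/(h_o·2πr_oL) = 1/(29.8×2π×0.071×9.63) = 0.007811 K/W
R_total = 0.2926 K/W
Q = ΔT/R_total = 87/0.2926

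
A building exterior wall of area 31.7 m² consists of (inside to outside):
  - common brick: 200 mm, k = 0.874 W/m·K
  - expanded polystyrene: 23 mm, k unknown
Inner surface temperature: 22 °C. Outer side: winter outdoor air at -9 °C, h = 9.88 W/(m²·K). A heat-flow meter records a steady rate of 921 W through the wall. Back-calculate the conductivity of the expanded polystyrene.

k ≈ 0.0312 W/(m·K)

Treating each layer as a thermal resistance in series:
R_common brick = L/(kA) = 0.2/(0.874×31.7) = 0.007219 K/W
R_outer film = 1/(h_o·A) = 1/(9.88×31.7) = 0.003193 K/W
Sum of known resistances R_other = 0.01041 K/W
Total R = ΔT/Q = 31/921 = 0.03366 K/W
R_expanded polystyrene = R_total − R_other = 0.02325 K/W
k = L/(R·A) = 0.023/(0.02325×31.7)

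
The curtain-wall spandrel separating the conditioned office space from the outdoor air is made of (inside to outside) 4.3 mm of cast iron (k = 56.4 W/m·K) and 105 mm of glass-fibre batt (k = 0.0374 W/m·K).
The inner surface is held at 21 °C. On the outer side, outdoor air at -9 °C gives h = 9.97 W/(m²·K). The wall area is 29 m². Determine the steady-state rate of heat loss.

Q ≈ 299 W

Model the wall as resistances in series:
R_cast iron = L/(kA) = 0.0043/(56.4×29) = 2.629×10^-6 K/W
R_glass-fibre batt = L/(kA) = 0.105/(0.0374×29) = 0.09681 K/W
R_outer film = 1/(h_o·A) = 1/(9.97×29) = 0.003459 K/W
R_total = 0.1003 K/W
Q = ΔT / R_total = 30 / 0.1003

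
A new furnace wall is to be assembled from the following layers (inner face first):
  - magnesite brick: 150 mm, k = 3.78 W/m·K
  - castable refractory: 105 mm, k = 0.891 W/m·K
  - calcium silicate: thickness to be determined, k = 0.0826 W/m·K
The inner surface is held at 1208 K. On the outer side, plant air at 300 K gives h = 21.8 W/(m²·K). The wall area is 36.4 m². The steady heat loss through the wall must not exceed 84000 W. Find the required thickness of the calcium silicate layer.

Treating each layer as a thermal resistance in series:
R_magnesite brick = L/(kA) = 0.15/(3.78×36.4) = 0.00109 K/W
R_castable refractory = L/(kA) = 0.105/(0.891×36.4) = 0.003238 K/W
R_outer film = 1/(h_o·A) = 1/(21.8×36.4) = 0.00126 K/W
Sum of the known resistances R_other = 0.005588 K/W
Required total resistance R_tot = ΔT/Q_allow = 908/84000 = 0.01081 K/W
R_calcium silicate = R_tot − R_other = 0.005222 K/W
L = R·k·A = 0.005222×0.0826×36.4

L ≈ 15.7 mm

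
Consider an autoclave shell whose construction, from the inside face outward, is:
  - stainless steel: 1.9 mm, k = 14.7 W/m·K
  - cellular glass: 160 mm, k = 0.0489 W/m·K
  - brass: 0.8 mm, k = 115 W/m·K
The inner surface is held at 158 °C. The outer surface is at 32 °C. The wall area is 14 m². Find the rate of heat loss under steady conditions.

Treating each layer as a thermal resistance in series:
R_stainless steel = L/(kA) = 0.0019/(14.7×14) = 9.232×10^-6 K/W
R_cellular glass = L/(kA) = 0.16/(0.0489×14) = 0.2337 K/W
R_brass = L/(kA) = 0.0008/(115×14) = 4.969×10^-7 K/W
R_total = 0.2337 K/W
Q = ΔT / R_total = 126 / 0.2337

Q ≈ 539 W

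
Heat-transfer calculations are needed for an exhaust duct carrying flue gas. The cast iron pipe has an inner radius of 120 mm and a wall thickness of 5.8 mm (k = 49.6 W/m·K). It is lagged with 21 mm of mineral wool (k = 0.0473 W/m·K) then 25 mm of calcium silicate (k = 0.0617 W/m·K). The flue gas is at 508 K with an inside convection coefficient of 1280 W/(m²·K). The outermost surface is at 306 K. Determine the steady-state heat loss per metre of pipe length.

Per-layer cylindrical resistances, series-summed:
R_inner film = 1/(h_i·2πr₁L) = 1/(1280×2π×0.12×1) = 0.001036 K/W
R_cast iron pipe wall = ln(125.8/120)/(2π×49.6×1) = 1.515×10^-4 K/W
R_mineral wool = ln(146.8/125.8)/(2π×0.0473×1) = 0.5195 K/W
R_calcium silicate = ln(171.8/146.8)/(2π×0.0617×1) = 0.4057 K/W
R_total = 0.9263 K/W
Q = ΔT/R_total = 202/0.9263

q′ ≈ 218 W/m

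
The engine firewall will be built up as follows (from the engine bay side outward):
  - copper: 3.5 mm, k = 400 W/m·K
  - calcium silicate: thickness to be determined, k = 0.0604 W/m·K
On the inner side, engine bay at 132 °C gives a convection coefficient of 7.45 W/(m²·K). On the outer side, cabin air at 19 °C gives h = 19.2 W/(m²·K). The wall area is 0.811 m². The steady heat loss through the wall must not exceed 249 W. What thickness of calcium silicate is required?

Thermal resistances in series:
R_inner film = 1/(h_i·A) = 1/(7.45×0.811) = 0.1655 K/W
R_copper = L/(kA) = 0.0035/(400×0.811) = 1.079×10^-5 K/W
R_outer film = 1/(h_o·A) = 1/(19.2×0.811) = 0.06422 K/W
Sum of the known resistances R_other = 0.2297 K/W
Required total resistance R_tot = ΔT/Q_allow = 113/249 = 0.4538 K/W
R_calcium silicate = R_tot − R_other = 0.2241 K/W
L = R·k·A = 0.2241×0.0604×0.811

L ≈ 11 mm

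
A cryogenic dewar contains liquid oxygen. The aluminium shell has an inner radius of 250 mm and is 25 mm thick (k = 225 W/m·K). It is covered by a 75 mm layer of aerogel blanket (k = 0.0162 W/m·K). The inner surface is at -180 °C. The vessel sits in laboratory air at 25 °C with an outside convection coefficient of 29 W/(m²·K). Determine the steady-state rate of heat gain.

Q ≈ 53.2 W

Radial (spherical) resistances in series:
R_aluminium shell = (1/0.25 − 1/0.275)/(4π×225) = 1.286×10^-4 K/W
R_aerogel blanket = (1/0.275 − 1/0.35)/(4π×0.0162) = 3.828 K/W
R_outer film = 1/(h·4πr_o²) = 1/(29×4π×0.35²) = 0.0224 K/W
R_total = 3.85 K/W
Q = ΔT/R_total = 205/3.85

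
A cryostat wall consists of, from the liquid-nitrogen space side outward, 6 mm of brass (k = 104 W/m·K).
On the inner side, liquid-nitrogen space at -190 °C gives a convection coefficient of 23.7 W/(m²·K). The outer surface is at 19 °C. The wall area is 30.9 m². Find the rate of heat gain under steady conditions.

Q ≈ 153000 W

Using the resistance-network approach (series):
R_inner film = 1/(h_i·A) = 1/(23.7×30.9) = 0.001366 K/W
R_brass = L/(kA) = 0.006/(104×30.9) = 1.867×10^-6 K/W
R_total = 0.001367 K/W
Q = ΔT / R_total = 209 / 0.001367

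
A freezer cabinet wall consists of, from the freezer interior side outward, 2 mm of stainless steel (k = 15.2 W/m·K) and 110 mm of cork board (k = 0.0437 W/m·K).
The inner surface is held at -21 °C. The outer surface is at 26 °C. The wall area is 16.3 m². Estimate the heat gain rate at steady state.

Q ≈ 304 W

Treating each layer as a thermal resistance in series:
R_stainless steel = L/(kA) = 0.002/(15.2×16.3) = 8.072×10^-6 K/W
R_cork board = L/(kA) = 0.11/(0.0437×16.3) = 0.1544 K/W
R_total = 0.1544 K/W
Q = ΔT / R_total = 47 / 0.1544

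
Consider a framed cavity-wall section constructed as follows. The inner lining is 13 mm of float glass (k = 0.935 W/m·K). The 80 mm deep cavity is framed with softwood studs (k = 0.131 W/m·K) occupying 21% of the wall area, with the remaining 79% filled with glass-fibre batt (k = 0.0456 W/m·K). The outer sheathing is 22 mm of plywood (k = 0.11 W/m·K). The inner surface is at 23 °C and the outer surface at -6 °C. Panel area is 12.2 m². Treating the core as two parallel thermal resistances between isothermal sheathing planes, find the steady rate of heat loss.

Sheathing layers in series; stud and cavity paths in parallel between them.
R_inner = 0.013/(0.935×12.2) = 0.00114 K/W
R_stud  = 0.08/(0.131×0.21×12.2) = 0.2384 K/W
R_cav   = 0.08/(0.0456×0.79×12.2) = 0.182 K/W
1/R_core = 1/R_stud + 1/R_cav → R_core = 0.1032 K/W
R_outer = 0.022/(0.11×12.2) = 0.01639 K/W
R_total = 0.1207 K/W
Q = ΔT/R_total = 29/0.1207

Q ≈ 240 W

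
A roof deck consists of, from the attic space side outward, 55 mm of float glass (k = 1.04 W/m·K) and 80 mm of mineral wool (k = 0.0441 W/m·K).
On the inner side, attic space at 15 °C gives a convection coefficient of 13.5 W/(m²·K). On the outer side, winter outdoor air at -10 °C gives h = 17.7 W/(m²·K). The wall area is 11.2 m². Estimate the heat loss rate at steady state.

Q ≈ 140 W

Thermal resistances in series:
R_inner film = 1/(h_i·A) = 1/(13.5×11.2) = 0.006614 K/W
R_float glass = L/(kA) = 0.055/(1.04×11.2) = 0.004722 K/W
R_mineral wool = L/(kA) = 0.08/(0.0441×11.2) = 0.162 K/W
R_outer film = 1/(h_o·A) = 1/(17.7×11.2) = 0.005044 K/W
R_total = 0.1783 K/W
Q = ΔT / R_total = 25 / 0.1783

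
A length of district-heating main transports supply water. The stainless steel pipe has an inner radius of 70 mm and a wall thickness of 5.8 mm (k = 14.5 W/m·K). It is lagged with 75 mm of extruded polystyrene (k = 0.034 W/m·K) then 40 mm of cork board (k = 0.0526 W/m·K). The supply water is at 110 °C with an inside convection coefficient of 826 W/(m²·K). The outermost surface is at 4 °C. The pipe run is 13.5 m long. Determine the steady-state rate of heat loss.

Radial resistances (cylindrical: R_cond = ln(r_o/r_i)/(2πkL), R_conv = 1/(h·2πrL)):
R_inner film = 1/(h_i·2πr₁L) = 1/(826×2π×0.07×13.5) = 2.039×10^-4 K/W
R_stainless steel pipe wall = ln(75.8/70)/(2π×14.5×13.5) = 6.472×10^-5 K/W
R_extruded polystyrene = ln(150.8/75.8)/(2π×0.034×13.5) = 0.2385 K/W
R_cork board = ln(190.8/150.8)/(2π×0.0526×13.5) = 0.05273 K/W
R_total = 0.2915 K/W
Q = ΔT/R_total = 106/0.2915

Q ≈ 364 W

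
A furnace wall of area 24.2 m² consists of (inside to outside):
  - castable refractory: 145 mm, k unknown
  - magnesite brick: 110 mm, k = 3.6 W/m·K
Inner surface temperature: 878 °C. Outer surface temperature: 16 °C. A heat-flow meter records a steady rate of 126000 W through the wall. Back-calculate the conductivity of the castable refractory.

Treating each layer as a thermal resistance in series:
R_magnesite brick = L/(kA) = 0.11/(3.6×24.2) = 0.001263 K/W
Sum of known resistances R_other = 0.001263 K/W
Total R = ΔT/Q = 862/126000 = 0.006841 K/W
R_castable refractory = R_total − R_other = 0.005579 K/W
k = L/(R·A) = 0.145/(0.005579×24.2)

k ≈ 1.07 W/(m·K)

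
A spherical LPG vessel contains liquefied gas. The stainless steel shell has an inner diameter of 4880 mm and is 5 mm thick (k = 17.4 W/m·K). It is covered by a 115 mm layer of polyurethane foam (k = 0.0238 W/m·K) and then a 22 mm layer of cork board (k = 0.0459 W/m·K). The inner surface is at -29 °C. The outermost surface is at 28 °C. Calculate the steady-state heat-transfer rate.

For a spherical shell R = (1/r₁ − 1/r₂)/(4πk); film R = 1/(h·4πr²). In series:
R_stainless steel shell = (1/2.44 − 1/2.445)/(4π×17.4) = 3.833×10^-6 K/W
R_polyurethane foam = (1/2.445 − 1/2.56)/(4π×0.0238) = 0.06143 K/W
R_cork board = (1/2.56 − 1/2.582)/(4π×0.0459) = 0.00577 K/W
R_total = 0.06721 K/W
Q = ΔT/R_total = 57/0.06721

Q ≈ 848 W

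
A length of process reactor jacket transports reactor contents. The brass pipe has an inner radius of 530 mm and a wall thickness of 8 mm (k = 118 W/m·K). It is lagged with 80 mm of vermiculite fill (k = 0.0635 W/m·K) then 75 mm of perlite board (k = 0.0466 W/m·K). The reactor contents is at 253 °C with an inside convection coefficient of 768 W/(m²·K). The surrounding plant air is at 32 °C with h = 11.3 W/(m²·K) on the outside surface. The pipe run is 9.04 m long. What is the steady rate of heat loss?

Q ≈ 2630 W

For a radial system each layer contributes R = ln(r_out/r_in)/(2πkL); films add R = 1/(hA).
R_inner film = 1/(h_i·2πr₁L) = 1/(768×2π×0.53×9.04) = 4.325×10^-5 K/W
R_brass pipe wall = ln(538/530)/(2π×118×9.04) = 2.235×10^-6 K/W
R_vermiculite fill = ln(618/538)/(2π×0.0635×9.04) = 0.03844 K/W
R_perlite board = ln(693/618)/(2π×0.0466×9.04) = 0.04327 K/W
R_outer film = 1/(h_o·2πr_oL) = 1/(11.3×2π×0.693×9.04) = 0.002248 K/W
R_total = 0.084 K/W
Q = ΔT/R_total = 221/0.084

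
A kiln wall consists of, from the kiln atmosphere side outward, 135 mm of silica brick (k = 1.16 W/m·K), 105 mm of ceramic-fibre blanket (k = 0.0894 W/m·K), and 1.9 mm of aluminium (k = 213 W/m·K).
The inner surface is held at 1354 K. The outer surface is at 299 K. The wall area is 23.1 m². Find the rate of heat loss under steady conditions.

Model the wall as resistances in series:
R_silica brick = L/(kA) = 0.135/(1.16×23.1) = 0.005038 K/W
R_ceramic-fibre blanket = L/(kA) = 0.105/(0.0894×23.1) = 0.05084 K/W
R_aluminium = L/(kA) = 0.0019/(213×23.1) = 3.862×10^-7 K/W
R_total = 0.05588 K/W
Q = ΔT / R_total = 1055 / 0.05588

Q ≈ 18900 W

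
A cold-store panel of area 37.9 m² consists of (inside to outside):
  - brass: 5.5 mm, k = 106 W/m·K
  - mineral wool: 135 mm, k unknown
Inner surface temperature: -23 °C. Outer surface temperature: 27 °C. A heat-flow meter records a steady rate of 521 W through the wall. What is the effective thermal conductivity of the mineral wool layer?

Series thermal resistances:
R_brass = L/(kA) = 0.0055/(106×37.9) = 1.369×10^-6 K/W
Sum of known resistances R_other = 1.369×10^-6 K/W
Total R = ΔT/Q = 50/521 = 0.09597 K/W
R_mineral wool = R_total − R_other = 0.09597 K/W
k = L/(R·A) = 0.135/(0.09597×37.9)

k ≈ 0.0371 W/(m·K)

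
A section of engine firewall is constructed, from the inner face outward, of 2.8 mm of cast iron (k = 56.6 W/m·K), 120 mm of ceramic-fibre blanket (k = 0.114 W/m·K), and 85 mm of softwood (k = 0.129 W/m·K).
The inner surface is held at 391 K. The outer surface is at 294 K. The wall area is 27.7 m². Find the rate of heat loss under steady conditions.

Using the resistance-network approach (series):
R_cast iron = L/(kA) = 0.0028/(56.6×27.7) = 1.786×10^-6 K/W
R_ceramic-fibre blanket = L/(kA) = 0.12/(0.114×27.7) = 0.038 K/W
R_softwood = L/(kA) = 0.085/(0.129×27.7) = 0.02379 K/W
R_total = 0.06179 K/W
Q = ΔT / R_total = 97 / 0.06179

Q ≈ 1570 W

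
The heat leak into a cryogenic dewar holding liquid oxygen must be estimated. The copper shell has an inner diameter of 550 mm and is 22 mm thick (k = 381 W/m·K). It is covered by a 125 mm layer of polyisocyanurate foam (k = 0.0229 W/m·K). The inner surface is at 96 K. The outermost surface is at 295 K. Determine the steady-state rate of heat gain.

Radial (spherical) resistances in series:
R_copper shell = (1/0.275 − 1/0.297)/(4π×381) = 5.626×10^-5 K/W
R_polyisocyanurate foam = (1/0.297 − 1/0.422)/(4π×0.0229) = 3.466 K/W
R_total = 3.466 K/W
Q = ΔT/R_total = 199/3.466

Q ≈ 57.4 W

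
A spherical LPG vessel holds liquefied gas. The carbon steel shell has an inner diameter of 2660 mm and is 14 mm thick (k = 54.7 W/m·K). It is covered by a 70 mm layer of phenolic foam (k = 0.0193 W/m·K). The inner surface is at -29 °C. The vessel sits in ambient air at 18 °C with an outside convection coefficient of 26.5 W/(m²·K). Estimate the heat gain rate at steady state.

For a spherical shell R = (1/r₁ − 1/r₂)/(4πk); film R = 1/(h·4πr²). In series:
R_carbon steel shell = (1/1.33 − 1/1.344)/(4π×54.7) = 1.139×10^-5 K/W
R_phenolic foam = (1/1.344 − 1/1.414)/(4π×0.0193) = 0.1519 K/W
R_outer film = 1/(h·4πr_o²) = 1/(26.5×4π×1.414²) = 0.001502 K/W
R_total = 0.1534 K/W
Q = ΔT/R_total = 47/0.1534

Q ≈ 306 W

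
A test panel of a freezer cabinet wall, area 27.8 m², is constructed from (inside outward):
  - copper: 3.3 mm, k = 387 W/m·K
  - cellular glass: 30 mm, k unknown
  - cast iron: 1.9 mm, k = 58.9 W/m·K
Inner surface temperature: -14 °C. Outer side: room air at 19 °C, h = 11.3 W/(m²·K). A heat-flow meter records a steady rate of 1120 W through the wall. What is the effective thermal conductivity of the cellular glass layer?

Thermal resistances in series:
R_copper = L/(kA) = 0.0033/(387×27.8) = 3.067×10^-7 K/W
R_cast iron = L/(kA) = 0.0019/(58.9×27.8) = 1.16×10^-6 K/W
R_outer film = 1/(h_o·A) = 1/(11.3×27.8) = 0.003183 K/W
Sum of known resistances R_other = 0.003185 K/W
Total R = ΔT/Q = 33/1120 = 0.02946 K/W
R_cellular glass = R_total − R_other = 0.02628 K/W
k = L/(R·A) = 0.03/(0.02628×27.8)

k ≈ 0.0411 W/(m·K)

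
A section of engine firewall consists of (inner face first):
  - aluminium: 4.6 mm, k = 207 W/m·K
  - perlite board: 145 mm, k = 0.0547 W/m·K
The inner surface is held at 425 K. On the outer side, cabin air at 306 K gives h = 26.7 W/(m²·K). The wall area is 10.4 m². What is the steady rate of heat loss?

Model the wall as resistances in series:
R_aluminium = L/(kA) = 0.0046/(207×10.4) = 2.137×10^-6 K/W
R_perlite board = L/(kA) = 0.145/(0.0547×10.4) = 0.2549 K/W
R_outer film = 1/(h_o·A) = 1/(26.7×10.4) = 0.003601 K/W
R_total = 0.2585 K/W
Q = ΔT / R_total = 119 / 0.2585

Q ≈ 460 W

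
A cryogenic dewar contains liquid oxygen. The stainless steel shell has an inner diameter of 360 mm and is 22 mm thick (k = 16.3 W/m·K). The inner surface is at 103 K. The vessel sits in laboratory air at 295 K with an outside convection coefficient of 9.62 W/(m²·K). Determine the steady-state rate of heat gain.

For a spherical shell R = (1/r₁ − 1/r₂)/(4πk); film R = 1/(h·4πr²). In series:
R_stainless steel shell = (1/0.18 − 1/0.202)/(4π×16.3) = 0.002954 K/W
R_outer film = 1/(h·4πr_o²) = 1/(9.62×4π×0.202²) = 0.2027 K/W
R_total = 0.2057 K/W
Q = ΔT/R_total = 192/0.2057

Q ≈ 933 W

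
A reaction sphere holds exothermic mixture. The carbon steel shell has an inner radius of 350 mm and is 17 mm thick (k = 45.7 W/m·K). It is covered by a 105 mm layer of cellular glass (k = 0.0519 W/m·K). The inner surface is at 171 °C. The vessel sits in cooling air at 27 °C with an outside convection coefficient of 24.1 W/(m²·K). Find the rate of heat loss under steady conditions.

Q ≈ 152 W

Spherical conduction: R = (1/r_in − 1/r_out)/(4πk) per layer; series-sum.
R_carbon steel shell = (1/0.35 − 1/0.367)/(4π×45.7) = 2.305×10^-4 K/W
R_cellular glass = (1/0.367 − 1/0.472)/(4π×0.0519) = 0.9294 K/W
R_outer film = 1/(h·4πr_o²) = 1/(24.1×4π×0.472²) = 0.01482 K/W
R_total = 0.9445 K/W
Q = ΔT/R_total = 144/0.9445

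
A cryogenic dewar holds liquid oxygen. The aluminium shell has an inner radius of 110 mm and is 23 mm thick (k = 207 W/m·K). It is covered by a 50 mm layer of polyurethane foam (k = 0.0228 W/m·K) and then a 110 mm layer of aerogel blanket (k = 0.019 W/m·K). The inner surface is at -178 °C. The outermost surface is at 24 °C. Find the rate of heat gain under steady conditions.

Each spherical layer contributes R = (1/r_i − 1/r_o)/(4πk):
R_aluminium shell = (1/0.11 − 1/0.133)/(4π×207) = 6.044×10^-4 K/W
R_polyurethane foam = (1/0.133 − 1/0.183)/(4π×0.0228) = 7.17 K/W
R_aerogel blanket = (1/0.183 − 1/0.293)/(4π×0.019) = 8.592 K/W
R_total = 15.76 K/W
Q = ΔT/R_total = 202/15.76

Q ≈ 12.8 W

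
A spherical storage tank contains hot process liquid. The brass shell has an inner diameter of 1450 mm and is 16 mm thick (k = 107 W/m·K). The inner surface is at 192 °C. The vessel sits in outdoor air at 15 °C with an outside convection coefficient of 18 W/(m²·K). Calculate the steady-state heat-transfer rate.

Spherical conduction: R = (1/r_in − 1/r_out)/(4πk) per layer; series-sum.
R_brass shell = (1/0.725 − 1/0.741)/(4π×107) = 2.215×10^-5 K/W
R_outer film = 1/(h·4πr_o²) = 1/(18×4π×0.741²) = 0.008052 K/W
R_total = 0.008074 K/W
Q = ΔT/R_total = 177/0.008074

Q ≈ 21900 W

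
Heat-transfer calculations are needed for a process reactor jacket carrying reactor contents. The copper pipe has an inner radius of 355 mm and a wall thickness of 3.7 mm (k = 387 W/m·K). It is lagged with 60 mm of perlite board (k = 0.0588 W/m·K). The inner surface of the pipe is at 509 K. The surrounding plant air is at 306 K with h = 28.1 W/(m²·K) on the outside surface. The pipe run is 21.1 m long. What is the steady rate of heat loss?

Q ≈ 9910 W

Treating each annulus and film as a series resistance:
R_copper pipe wall = ln(358.7/355)/(2π×387×21.1) = 2.021×10^-7 K/W
R_perlite board = ln(418.7/358.7)/(2π×0.0588×21.1) = 0.01984 K/W
R_outer film = 1/(h_o·2πr_oL) = 1/(28.1×2π×0.4187×21.1) = 6.411×10^-4 K/W
R_total = 0.02048 K/W
Q = ΔT/R_total = 203/0.02048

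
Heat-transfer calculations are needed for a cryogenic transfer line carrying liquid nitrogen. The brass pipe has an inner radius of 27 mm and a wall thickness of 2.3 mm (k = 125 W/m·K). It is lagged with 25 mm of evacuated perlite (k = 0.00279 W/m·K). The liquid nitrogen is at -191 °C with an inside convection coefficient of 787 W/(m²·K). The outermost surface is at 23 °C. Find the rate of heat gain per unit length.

q′ ≈ 6.08 W/m

Treating each annulus and film as a series resistance:
R_inner film = 1/(h_i·2πr₁L) = 1/(787×2π×0.027×1) = 0.00749 K/W
R_brass pipe wall = ln(29.3/27)/(2π×125×1) = 1.041×10^-4 K/W
R_evacuated perlite = ln(54.3/29.3)/(2π×0.00279×1) = 35.19 K/W
R_total = 35.2 K/W
Q = ΔT/R_total = 214/35.2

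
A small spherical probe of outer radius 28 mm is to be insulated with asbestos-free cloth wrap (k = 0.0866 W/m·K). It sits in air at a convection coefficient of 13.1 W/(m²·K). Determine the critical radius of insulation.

For a sphere r_cr = 2k/h = 2×0.0866/13.1
r_cr = 13.2 mm; since the bare radius (28 mm) is above r_cr, any added insulation will reduce heat loss.

r_cr ≈ 13.2 mm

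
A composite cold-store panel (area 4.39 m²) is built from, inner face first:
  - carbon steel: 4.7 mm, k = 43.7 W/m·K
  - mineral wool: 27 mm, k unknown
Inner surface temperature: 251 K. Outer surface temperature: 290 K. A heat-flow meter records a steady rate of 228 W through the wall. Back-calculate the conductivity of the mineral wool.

k ≈ 0.036 W/(m·K)

Series thermal resistances:
R_carbon steel = L/(kA) = 0.0047/(43.7×4.39) = 2.45×10^-5 K/W
Sum of known resistances R_other = 2.45×10^-5 K/W
Total R = ΔT/Q = 39/228 = 0.1711 K/W
R_mineral wool = R_total − R_other = 0.171 K/W
k = L/(R·A) = 0.027/(0.171×4.39)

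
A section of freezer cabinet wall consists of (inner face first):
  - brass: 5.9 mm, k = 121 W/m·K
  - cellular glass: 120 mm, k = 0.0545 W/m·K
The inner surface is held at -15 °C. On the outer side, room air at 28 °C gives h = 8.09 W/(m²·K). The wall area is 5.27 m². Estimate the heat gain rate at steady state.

Q ≈ 97.4 W

Series thermal resistances:
R_brass = L/(kA) = 0.0059/(121×5.27) = 9.252×10^-6 K/W
R_cellular glass = L/(kA) = 0.12/(0.0545×5.27) = 0.4178 K/W
R_outer film = 1/(h_o·A) = 1/(8.09×5.27) = 0.02346 K/W
R_total = 0.4413 K/W
Q = ΔT / R_total = 43 / 0.4413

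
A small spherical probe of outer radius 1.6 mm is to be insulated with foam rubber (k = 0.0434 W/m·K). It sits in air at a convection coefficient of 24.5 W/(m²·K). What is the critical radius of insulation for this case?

For a sphere r_cr = 2k/h = 2×0.0434/24.5
r_cr = 3.54 mm; since the bare radius (1.6 mm) is below r_cr, adding a thin layer of insulation will *increase* heat loss.

r_cr ≈ 3.54 mm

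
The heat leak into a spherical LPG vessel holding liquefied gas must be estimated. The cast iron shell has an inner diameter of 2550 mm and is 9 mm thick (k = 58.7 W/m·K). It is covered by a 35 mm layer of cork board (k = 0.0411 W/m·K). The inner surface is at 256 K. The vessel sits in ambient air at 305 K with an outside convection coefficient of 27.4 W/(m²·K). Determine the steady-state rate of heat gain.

Q ≈ 1180 W

Each spherical layer contributes R = (1/r_i − 1/r_o)/(4πk):
R_cast iron shell = (1/1.275 − 1/1.284)/(4π×58.7) = 7.453×10^-6 K/W
R_cork board = (1/1.284 − 1/1.319)/(4π×0.0411) = 0.04001 K/W
R_outer film = 1/(h·4πr_o²) = 1/(27.4×4π×1.319²) = 0.001669 K/W
R_total = 0.04169 K/W
Q = ΔT/R_total = 49/0.04169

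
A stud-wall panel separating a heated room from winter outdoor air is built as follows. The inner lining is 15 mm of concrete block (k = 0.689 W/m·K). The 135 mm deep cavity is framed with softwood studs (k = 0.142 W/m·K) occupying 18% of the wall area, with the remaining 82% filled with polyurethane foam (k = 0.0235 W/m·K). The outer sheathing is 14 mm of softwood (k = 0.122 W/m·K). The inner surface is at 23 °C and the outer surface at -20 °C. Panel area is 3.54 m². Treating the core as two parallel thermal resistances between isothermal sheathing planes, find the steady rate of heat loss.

Sheathing layers in series; stud and cavity paths in parallel between them.
R_inner = 0.015/(0.689×3.54) = 0.00615 K/W
R_stud  = 0.135/(0.142×0.18×3.54) = 1.492 K/W
R_cav   = 0.135/(0.0235×0.82×3.54) = 1.979 K/W
1/R_core = 1/R_stud + 1/R_cav → R_core = 0.8507 K/W
R_outer = 0.014/(0.122×3.54) = 0.03242 K/W
R_total = 0.8892 K/W
Q = ΔT/R_total = 43/0.8892

Q ≈ 48.4 W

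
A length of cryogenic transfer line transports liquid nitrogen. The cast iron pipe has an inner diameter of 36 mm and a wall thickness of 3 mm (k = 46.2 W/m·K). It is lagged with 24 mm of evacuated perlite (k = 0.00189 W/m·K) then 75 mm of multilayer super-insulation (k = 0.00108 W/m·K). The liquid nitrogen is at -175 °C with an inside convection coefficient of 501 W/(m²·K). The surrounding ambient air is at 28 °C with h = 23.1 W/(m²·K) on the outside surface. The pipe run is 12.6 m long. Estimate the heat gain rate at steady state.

Q ≈ 12.3 W

Radial resistances (cylindrical: R_cond = ln(r_o/r_i)/(2πkL), R_conv = 1/(h·2πrL)):
R_inner film = 1/(h_i·2πr₁L) = 1/(501×2π×0.018×12.6) = 0.001401 K/W
R_cast iron pipe wall = ln(21/18)/(2π×46.2×12.6) = 4.215×10^-5 K/W
R_evacuated perlite = ln(45/21)/(2π×0.00189×12.6) = 5.094 K/W
R_multilayer super-insulation = ln(120/45)/(2π×0.00108×12.6) = 11.47 K/W
R_outer film = 1/(h_o·2πr_oL) = 1/(23.1×2π×0.12×12.6) = 0.004557 K/W
R_total = 16.57 K/W
Q = ΔT/R_total = 203/16.57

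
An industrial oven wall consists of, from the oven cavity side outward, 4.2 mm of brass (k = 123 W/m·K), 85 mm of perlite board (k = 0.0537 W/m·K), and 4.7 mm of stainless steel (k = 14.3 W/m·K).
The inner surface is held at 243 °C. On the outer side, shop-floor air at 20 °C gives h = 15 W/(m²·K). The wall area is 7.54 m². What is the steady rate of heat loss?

Model the wall as resistances in series:
R_brass = L/(kA) = 0.0042/(123×7.54) = 4.529×10^-6 K/W
R_perlite board = L/(kA) = 0.085/(0.0537×7.54) = 0.2099 K/W
R_stainless steel = L/(kA) = 0.0047/(14.3×7.54) = 4.359×10^-5 K/W
R_outer film = 1/(h_o·A) = 1/(15×7.54) = 0.008842 K/W
R_total = 0.2188 K/W
Q = ΔT / R_total = 223 / 0.2188

Q ≈ 1020 W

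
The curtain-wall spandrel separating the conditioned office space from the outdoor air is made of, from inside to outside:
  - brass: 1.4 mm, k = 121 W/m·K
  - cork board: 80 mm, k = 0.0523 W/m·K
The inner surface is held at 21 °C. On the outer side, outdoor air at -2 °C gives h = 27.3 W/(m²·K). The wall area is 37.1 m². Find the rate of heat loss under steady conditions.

Q ≈ 545 W

Treating each layer as a thermal resistance in series:
R_brass = L/(kA) = 0.0014/(121×37.1) = 3.119×10^-7 K/W
R_cork board = L/(kA) = 0.08/(0.0523×37.1) = 0.04123 K/W
R_outer film = 1/(h_o·A) = 1/(27.3×37.1) = 9.873×10^-4 K/W
R_total = 0.04222 K/W
Q = ΔT / R_total = 23 / 0.04222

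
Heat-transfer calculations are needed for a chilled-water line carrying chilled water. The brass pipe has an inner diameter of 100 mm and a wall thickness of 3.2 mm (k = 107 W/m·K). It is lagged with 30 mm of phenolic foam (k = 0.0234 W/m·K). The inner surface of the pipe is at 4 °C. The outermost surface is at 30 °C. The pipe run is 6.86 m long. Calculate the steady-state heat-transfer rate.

Treating each annulus and film as a series resistance:
R_brass pipe wall = ln(53.2/50)/(2π×107×6.86) = 1.345×10^-5 K/W
R_phenolic foam = ln(83.2/53.2)/(2π×0.0234×6.86) = 0.4434 K/W
R_total = 0.4434 K/W
Q = ΔT/R_total = 26/0.4434

Q ≈ 58.6 W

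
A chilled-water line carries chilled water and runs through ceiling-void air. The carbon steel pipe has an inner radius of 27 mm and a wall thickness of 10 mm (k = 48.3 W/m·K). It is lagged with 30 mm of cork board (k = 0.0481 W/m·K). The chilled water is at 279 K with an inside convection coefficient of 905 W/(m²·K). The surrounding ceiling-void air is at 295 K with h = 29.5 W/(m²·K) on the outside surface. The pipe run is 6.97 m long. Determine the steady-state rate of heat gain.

Q ≈ 54.3 W

Cylindrical conduction, so R = ln(r₂/r₁)/(2πkL) per layer, in series:
R_inner film = 1/(h_i·2πr₁L) = 1/(905×2π×0.027×6.97) = 9.345×10^-4 K/W
R_carbon steel pipe wall = ln(37/27)/(2π×48.3×6.97) = 1.49×10^-4 K/W
R_cork board = ln(67/37)/(2π×0.0481×6.97) = 0.2819 K/W
R_outer film = 1/(h_o·2πr_oL) = 1/(29.5×2π×0.067×6.97) = 0.01155 K/W
R_total = 0.2945 K/W
Q = ΔT/R_total = 16/0.2945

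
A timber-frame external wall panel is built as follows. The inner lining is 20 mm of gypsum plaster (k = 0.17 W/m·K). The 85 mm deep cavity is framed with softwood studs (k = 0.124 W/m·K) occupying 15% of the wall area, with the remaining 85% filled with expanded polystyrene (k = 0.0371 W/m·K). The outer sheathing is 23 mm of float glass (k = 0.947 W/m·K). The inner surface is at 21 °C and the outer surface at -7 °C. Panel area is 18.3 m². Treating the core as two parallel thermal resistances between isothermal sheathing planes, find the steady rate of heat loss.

Q ≈ 279 W

Sheathing layers in series; stud and cavity paths in parallel between them.
R_inner = 0.02/(0.17×18.3) = 0.006429 K/W
R_stud  = 0.085/(0.124×0.15×18.3) = 0.2497 K/W
R_cav   = 0.085/(0.0371×0.85×18.3) = 0.1473 K/W
1/R_core = 1/R_stud + 1/R_cav → R_core = 0.09265 K/W
R_outer = 0.023/(0.947×18.3) = 0.001327 K/W
R_total = 0.1004 K/W
Q = ΔT/R_total = 28/0.1004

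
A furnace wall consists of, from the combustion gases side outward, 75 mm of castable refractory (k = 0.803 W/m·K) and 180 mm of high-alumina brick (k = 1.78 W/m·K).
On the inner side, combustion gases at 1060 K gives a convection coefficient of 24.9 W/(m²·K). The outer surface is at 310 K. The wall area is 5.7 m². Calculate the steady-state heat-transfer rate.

Q ≈ 18200 W

Treating each layer as a thermal resistance in series:
R_inner film = 1/(h_i·A) = 1/(24.9×5.7) = 0.007046 K/W
R_castable refractory = L/(kA) = 0.075/(0.803×5.7) = 0.01639 K/W
R_high-alumina brick = L/(kA) = 0.18/(1.78×5.7) = 0.01774 K/W
R_total = 0.04117 K/W
Q = ΔT / R_total = 750 / 0.04117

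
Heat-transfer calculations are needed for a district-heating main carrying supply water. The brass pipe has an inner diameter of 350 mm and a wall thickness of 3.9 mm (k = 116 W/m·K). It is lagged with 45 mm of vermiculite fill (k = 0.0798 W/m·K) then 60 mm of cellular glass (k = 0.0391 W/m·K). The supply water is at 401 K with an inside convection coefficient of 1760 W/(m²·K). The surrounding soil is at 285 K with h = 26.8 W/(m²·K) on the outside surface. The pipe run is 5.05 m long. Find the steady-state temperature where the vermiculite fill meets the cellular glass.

T ≈ 365 K

Per-layer cylindrical resistances, series-summed:
R_inner film = 1/(h_i·2πr₁L) = 1/(1760×2π×0.175×5.05) = 1.023×10^-4 K/W
R_brass pipe wall = ln(178.9/175)/(2π×116×5.05) = 5.988×10^-6 K/W
R_vermiculite fill = ln(223.9/178.9)/(2π×0.0798×5.05) = 0.08861 K/W
R_cellular glass = ln(283.9/223.9)/(2π×0.0391×5.05) = 0.1914 K/W
R_outer film = 1/(h_o·2πr_oL) = 1/(26.8×2π×0.2839×5.05) = 0.004142 K/W
R_total = 0.2842 K/W
Q = ΔT/R_total = 116/0.2842
Q = 408 W
T_interface = T_inner − Q·ΣR(inner→interface) = 401 − 408×0.08872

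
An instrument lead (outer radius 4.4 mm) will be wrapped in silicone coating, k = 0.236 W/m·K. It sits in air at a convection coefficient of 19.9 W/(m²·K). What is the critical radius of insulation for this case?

For a cylinder r_cr = k/h = 0.236/19.9
r_cr = 11.9 mm; since the bare radius (4.4 mm) is below r_cr, adding a thin layer of insulation will *increase* heat loss.

r_cr ≈ 11.9 mm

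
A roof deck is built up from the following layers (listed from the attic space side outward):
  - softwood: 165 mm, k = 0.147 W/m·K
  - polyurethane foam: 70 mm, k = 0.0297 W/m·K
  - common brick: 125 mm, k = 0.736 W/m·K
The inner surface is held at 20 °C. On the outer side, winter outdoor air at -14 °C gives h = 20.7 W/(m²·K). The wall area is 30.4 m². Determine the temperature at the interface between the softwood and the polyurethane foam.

T ≈ 9.68 °C

Thermal resistances in series:
R_softwood = L/(kA) = 0.165/(0.147×30.4) = 0.03692 K/W
R_polyurethane foam = L/(kA) = 0.07/(0.0297×30.4) = 0.07753 K/W
R_common brick = L/(kA) = 0.125/(0.736×30.4) = 0.005587 K/W
R_outer film = 1/(h_o·A) = 1/(20.7×30.4) = 0.001589 K/W
R_total = 0.1216 K/W;  Q = ΔT/R_total = 34/0.1216 = 279.5 W
T_interface = T_inner − Q·ΣR(inner→interface) = 20 − 280×0.03692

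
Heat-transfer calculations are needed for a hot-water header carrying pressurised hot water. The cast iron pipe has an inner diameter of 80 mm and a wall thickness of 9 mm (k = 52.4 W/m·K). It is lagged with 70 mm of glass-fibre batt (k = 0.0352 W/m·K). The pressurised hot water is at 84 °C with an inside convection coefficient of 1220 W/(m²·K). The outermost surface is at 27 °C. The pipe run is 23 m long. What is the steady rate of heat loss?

Q ≈ 326 W

Cylindrical conduction, so R = ln(r₂/r₁)/(2πkL) per layer, in series:
R_inner film = 1/(h_i·2πr₁L) = 1/(1220×2π×0.04×23) = 1.418×10^-4 K/W
R_cast iron pipe wall = ln(49/40)/(2π×52.4×23) = 2.68×10^-5 K/W
R_glass-fibre batt = ln(119/49)/(2π×0.0352×23) = 0.1744 K/W
R_total = 0.1746 K/W
Q = ΔT/R_total = 57/0.1746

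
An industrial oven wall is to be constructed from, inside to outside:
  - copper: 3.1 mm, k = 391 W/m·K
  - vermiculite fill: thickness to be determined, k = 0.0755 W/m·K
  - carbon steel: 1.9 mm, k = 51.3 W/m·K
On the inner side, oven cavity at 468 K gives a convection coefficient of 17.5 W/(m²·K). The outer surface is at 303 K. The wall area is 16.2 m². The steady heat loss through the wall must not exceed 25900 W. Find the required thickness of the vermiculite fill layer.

Model the wall as resistances in series:
R_inner film = 1/(h_i·A) = 1/(17.5×16.2) = 0.003527 K/W
R_copper = L/(kA) = 0.0031/(391×16.2) = 4.894×10^-7 K/W
R_carbon steel = L/(kA) = 0.0019/(51.3×16.2) = 2.286×10^-6 K/W
Sum of the known resistances R_other = 0.00353 K/W
Required total resistance R_tot = ΔT/Q_allow = 165/25900 = 0.006371 K/W
R_vermiculite fill = R_tot − R_other = 0.002841 K/W
L = R·k·A = 0.002841×0.0755×16.2

L ≈ 3.47 mm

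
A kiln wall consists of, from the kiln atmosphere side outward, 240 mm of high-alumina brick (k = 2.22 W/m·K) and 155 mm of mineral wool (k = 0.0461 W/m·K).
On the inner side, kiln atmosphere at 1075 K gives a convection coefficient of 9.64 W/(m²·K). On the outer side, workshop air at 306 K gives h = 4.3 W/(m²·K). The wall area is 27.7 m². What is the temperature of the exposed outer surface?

Using the resistance-network approach (series):
R_inner film = 1/(h_i·A) = 1/(9.64×27.7) = 0.003745 K/W
R_high-alumina brick = L/(kA) = 0.24/(2.22×27.7) = 0.003903 K/W
R_mineral wool = L/(kA) = 0.155/(0.0461×27.7) = 0.1214 K/W
R_outer film = 1/(h_o·A) = 1/(4.3×27.7) = 0.008396 K/W
R_total = 0.1374 K/W;  Q = ΔT/R_total = 769/0.1374 = 5596 W
T_interface = T_inner − Q·ΣR(inner→interface) = 1075 − 5600×0.129

T ≈ 353 K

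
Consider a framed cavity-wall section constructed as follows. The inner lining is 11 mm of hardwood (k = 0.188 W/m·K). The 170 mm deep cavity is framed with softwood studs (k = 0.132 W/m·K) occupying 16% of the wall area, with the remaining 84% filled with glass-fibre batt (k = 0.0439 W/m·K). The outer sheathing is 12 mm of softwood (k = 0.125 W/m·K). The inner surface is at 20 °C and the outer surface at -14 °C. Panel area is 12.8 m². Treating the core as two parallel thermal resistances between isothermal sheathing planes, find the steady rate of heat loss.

Q ≈ 141 W

Sheathing layers in series; stud and cavity paths in parallel between them.
R_inner = 0.011/(0.188×12.8) = 0.004571 K/W
R_stud  = 0.17/(0.132×0.16×12.8) = 0.6288 K/W
R_cav   = 0.17/(0.0439×0.84×12.8) = 0.3602 K/W
1/R_core = 1/R_stud + 1/R_cav → R_core = 0.229 K/W
R_outer = 0.012/(0.125×12.8) = 0.0075 K/W
R_total = 0.2411 K/W
Q = ΔT/R_total = 34/0.2411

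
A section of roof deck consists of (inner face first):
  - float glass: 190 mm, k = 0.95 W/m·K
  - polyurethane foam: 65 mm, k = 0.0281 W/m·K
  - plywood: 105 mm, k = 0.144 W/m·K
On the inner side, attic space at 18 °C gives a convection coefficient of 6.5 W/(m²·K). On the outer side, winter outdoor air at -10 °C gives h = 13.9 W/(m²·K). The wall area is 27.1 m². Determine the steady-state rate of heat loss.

Q ≈ 219 W

Model the wall as resistances in series:
R_inner film = 1/(h_i·A) = 1/(6.5×27.1) = 0.005677 K/W
R_float glass = L/(kA) = 0.19/(0.95×27.1) = 0.00738 K/W
R_polyurethane foam = L/(kA) = 0.065/(0.0281×27.1) = 0.08536 K/W
R_plywood = L/(kA) = 0.105/(0.144×27.1) = 0.02691 K/W
R_outer film = 1/(h_o·A) = 1/(13.9×27.1) = 0.002655 K/W
R_total = 0.128 K/W
Q = ΔT / R_total = 28 / 0.128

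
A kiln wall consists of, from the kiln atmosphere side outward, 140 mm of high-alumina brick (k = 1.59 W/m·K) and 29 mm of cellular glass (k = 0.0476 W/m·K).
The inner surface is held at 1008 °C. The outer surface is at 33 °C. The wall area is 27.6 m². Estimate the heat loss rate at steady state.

Q ≈ 38600 W

Thermal resistances in series:
R_high-alumina brick = L/(kA) = 0.14/(1.59×27.6) = 0.00319 K/W
R_cellular glass = L/(kA) = 0.029/(0.0476×27.6) = 0.02207 K/W
R_total = 0.02526 K/W
Q = ΔT / R_total = 975 / 0.02526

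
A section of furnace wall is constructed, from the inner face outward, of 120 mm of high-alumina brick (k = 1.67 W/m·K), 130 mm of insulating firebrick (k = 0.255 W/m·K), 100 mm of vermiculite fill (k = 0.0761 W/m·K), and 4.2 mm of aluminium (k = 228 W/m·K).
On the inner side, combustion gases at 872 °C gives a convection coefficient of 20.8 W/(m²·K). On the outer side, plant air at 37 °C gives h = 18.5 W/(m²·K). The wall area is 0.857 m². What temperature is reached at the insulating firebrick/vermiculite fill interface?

Thermal resistances in series:
R_inner film = 1/(h_i·A) = 1/(20.8×0.857) = 0.0561 K/W
R_high-alumina brick = L/(kA) = 0.12/(1.67×0.857) = 0.08385 K/W
R_insulating firebrick = L/(kA) = 0.13/(0.255×0.857) = 0.5949 K/W
R_vermiculite fill = L/(kA) = 0.1/(0.0761×0.857) = 1.533 K/W
R_aluminium = L/(kA) = 0.0042/(228×0.857) = 2.149×10^-5 K/W
R_outer film = 1/(h_o·A) = 1/(18.5×0.857) = 0.06307 K/W
R_total = 2.331 K/W;  Q = ΔT/R_total = 835/2.331 = 358.2 W
T_interface = T_inner − Q·ΣR(inner→interface) = 872 − 358×0.7348

T ≈ 609 °C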